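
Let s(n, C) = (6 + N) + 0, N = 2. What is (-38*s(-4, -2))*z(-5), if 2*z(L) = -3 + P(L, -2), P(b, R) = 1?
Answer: 304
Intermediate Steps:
s(n, C) = 8 (s(n, C) = (6 + 2) + 0 = 8 + 0 = 8)
z(L) = -1 (z(L) = (-3 + 1)/2 = (½)*(-2) = -1)
(-38*s(-4, -2))*z(-5) = -38*8*(-1) = -304*(-1) = 304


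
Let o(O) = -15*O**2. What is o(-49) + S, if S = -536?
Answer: -36551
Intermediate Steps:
o(-49) + S = -15*(-49)**2 - 536 = -15*2401 - 536 = -36015 - 536 = -36551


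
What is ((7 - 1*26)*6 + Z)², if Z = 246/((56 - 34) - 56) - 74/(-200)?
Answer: 42218331841/2890000 ≈ 14608.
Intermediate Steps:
Z = -11671/1700 (Z = 246/(22 - 56) - 74*(-1/200) = 246/(-34) + 37/100 = 246*(-1/34) + 37/100 = -123/17 + 37/100 = -11671/1700 ≈ -6.8653)
((7 - 1*26)*6 + Z)² = ((7 - 1*26)*6 - 11671/1700)² = ((7 - 26)*6 - 11671/1700)² = (-19*6 - 11671/1700)² = (-114 - 11671/1700)² = (-205471/1700)² = 42218331841/2890000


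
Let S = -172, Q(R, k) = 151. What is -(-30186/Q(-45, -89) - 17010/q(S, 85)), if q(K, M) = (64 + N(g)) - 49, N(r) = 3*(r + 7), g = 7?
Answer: 1429704/2869 ≈ 498.33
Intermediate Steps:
N(r) = 21 + 3*r (N(r) = 3*(7 + r) = 21 + 3*r)
q(K, M) = 57 (q(K, M) = (64 + (21 + 3*7)) - 49 = (64 + (21 + 21)) - 49 = (64 + 42) - 49 = 106 - 49 = 57)
-(-30186/Q(-45, -89) - 17010/q(S, 85)) = -(-30186/151 - 17010/57) = -(-30186*1/151 - 17010*1/57) = -(-30186/151 - 5670/19) = -1*(-1429704/2869) = 1429704/2869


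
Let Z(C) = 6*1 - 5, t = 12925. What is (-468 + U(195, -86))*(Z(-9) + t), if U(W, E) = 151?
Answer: -4097542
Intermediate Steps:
Z(C) = 1 (Z(C) = 6 - 5 = 1)
(-468 + U(195, -86))*(Z(-9) + t) = (-468 + 151)*(1 + 12925) = -317*12926 = -4097542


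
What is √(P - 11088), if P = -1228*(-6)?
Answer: 2*I*√930 ≈ 60.992*I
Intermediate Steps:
P = 7368
√(P - 11088) = √(7368 - 11088) = √(-3720) = 2*I*√930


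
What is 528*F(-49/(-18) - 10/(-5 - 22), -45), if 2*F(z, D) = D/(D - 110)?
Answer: 2376/31 ≈ 76.645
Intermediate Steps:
F(z, D) = D/(2*(-110 + D)) (F(z, D) = (D/(D - 110))/2 = (D/(-110 + D))/2 = D/(2*(-110 + D)))
528*F(-49/(-18) - 10/(-5 - 22), -45) = 528*((½)*(-45)/(-110 - 45)) = 528*((½)*(-45)/(-155)) = 528*((½)*(-45)*(-1/155)) = 528*(9/62) = 2376/31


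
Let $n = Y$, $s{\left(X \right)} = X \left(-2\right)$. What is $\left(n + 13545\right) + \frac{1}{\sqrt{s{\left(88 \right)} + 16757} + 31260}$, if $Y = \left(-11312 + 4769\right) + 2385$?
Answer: $\frac{3057568128871}{325723673} - \frac{\sqrt{16581}}{977171019} \approx 9387.0$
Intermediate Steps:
$s{\left(X \right)} = - 2 X$
$Y = -4158$ ($Y = -6543 + 2385 = -4158$)
$n = -4158$
$\left(n + 13545\right) + \frac{1}{\sqrt{s{\left(88 \right)} + 16757} + 31260} = \left(-4158 + 13545\right) + \frac{1}{\sqrt{\left(-2\right) 88 + 16757} + 31260} = 9387 + \frac{1}{\sqrt{-176 + 16757} + 31260} = 9387 + \frac{1}{\sqrt{16581} + 31260} = 9387 + \frac{1}{31260 + \sqrt{16581}}$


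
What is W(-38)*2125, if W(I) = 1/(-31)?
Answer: -2125/31 ≈ -68.548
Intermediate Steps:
W(I) = -1/31
W(-38)*2125 = -1/31*2125 = -2125/31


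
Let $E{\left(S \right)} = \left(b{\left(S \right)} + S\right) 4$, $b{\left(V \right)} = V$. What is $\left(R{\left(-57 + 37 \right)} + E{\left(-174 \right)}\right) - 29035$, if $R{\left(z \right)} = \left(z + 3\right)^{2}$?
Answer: $-30138$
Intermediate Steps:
$E{\left(S \right)} = 8 S$ ($E{\left(S \right)} = \left(S + S\right) 4 = 2 S 4 = 8 S$)
$R{\left(z \right)} = \left(3 + z\right)^{2}$
$\left(R{\left(-57 + 37 \right)} + E{\left(-174 \right)}\right) - 29035 = \left(\left(3 + \left(-57 + 37\right)\right)^{2} + 8 \left(-174\right)\right) - 29035 = \left(\left(3 - 20\right)^{2} - 1392\right) - 29035 = \left(\left(-17\right)^{2} - 1392\right) - 29035 = \left(289 - 1392\right) - 29035 = -1103 - 29035 = -30138$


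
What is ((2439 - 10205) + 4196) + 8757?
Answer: 5187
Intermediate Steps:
((2439 - 10205) + 4196) + 8757 = (-7766 + 4196) + 8757 = -3570 + 8757 = 5187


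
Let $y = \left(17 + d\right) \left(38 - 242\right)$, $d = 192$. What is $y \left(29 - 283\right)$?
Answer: $10829544$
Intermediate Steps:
$y = -42636$ ($y = \left(17 + 192\right) \left(38 - 242\right) = 209 \left(-204\right) = -42636$)
$y \left(29 - 283\right) = - 42636 \left(29 - 283\right) = \left(-42636\right) \left(-254\right) = 10829544$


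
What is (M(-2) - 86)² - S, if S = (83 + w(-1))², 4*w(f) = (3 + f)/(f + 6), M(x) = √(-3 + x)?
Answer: 48539/100 - 172*I*√5 ≈ 485.39 - 384.6*I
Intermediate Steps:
w(f) = (3 + f)/(4*(6 + f)) (w(f) = ((3 + f)/(f + 6))/4 = ((3 + f)/(6 + f))/4 = (3 + f)/(4*(6 + f)))
S = 690561/100 (S = (83 + (3 - 1)/(4*(6 - 1)))² = (83 + (¼)*2/5)² = (83 + (¼)*(⅕)*2)² = (83 + ⅒)² = (831/10)² = 690561/100 ≈ 6905.6)
(M(-2) - 86)² - S = (√(-3 - 2) - 86)² - 1*690561/100 = (√(-5) - 86)² - 690561/100 = (I*√5 - 86)² - 690561/100 = (-86 + I*√5)² - 690561/100 = -690561/100 + (-86 + I*√5)²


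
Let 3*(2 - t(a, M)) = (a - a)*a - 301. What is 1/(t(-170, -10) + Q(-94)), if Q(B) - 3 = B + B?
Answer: -3/248 ≈ -0.012097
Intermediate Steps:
t(a, M) = 307/3 (t(a, M) = 2 - ((a - a)*a - 301)/3 = 2 - (0*a - 301)/3 = 2 - (0 - 301)/3 = 2 - ⅓*(-301) = 2 + 301/3 = 307/3)
Q(B) = 3 + 2*B (Q(B) = 3 + (B + B) = 3 + 2*B)
1/(t(-170, -10) + Q(-94)) = 1/(307/3 + (3 + 2*(-94))) = 1/(307/3 + (3 - 188)) = 1/(307/3 - 185) = 1/(-248/3) = -3/248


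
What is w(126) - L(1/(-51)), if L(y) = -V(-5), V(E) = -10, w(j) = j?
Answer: 116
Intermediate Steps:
L(y) = 10 (L(y) = -1*(-10) = 10)
w(126) - L(1/(-51)) = 126 - 1*10 = 126 - 10 = 116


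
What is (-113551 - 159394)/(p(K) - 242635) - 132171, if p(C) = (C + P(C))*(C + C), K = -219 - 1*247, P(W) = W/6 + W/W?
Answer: -104335416696/789391 ≈ -1.3217e+5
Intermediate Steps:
P(W) = 1 + W/6 (P(W) = W*(1/6) + 1 = W/6 + 1 = 1 + W/6)
K = -466 (K = -219 - 247 = -466)
p(C) = 2*C*(1 + 7*C/6) (p(C) = (C + (1 + C/6))*(C + C) = (1 + 7*C/6)*(2*C) = 2*C*(1 + 7*C/6))
(-113551 - 159394)/(p(K) - 242635) - 132171 = (-113551 - 159394)/((1/3)*(-466)*(6 + 7*(-466)) - 242635) - 132171 = -272945/((1/3)*(-466)*(6 - 3262) - 242635) - 132171 = -272945/((1/3)*(-466)*(-3256) - 242635) - 132171 = -272945/(1517296/3 - 242635) - 132171 = -272945/789391/3 - 132171 = -272945*3/789391 - 132171 = -818835/789391 - 132171 = -104335416696/789391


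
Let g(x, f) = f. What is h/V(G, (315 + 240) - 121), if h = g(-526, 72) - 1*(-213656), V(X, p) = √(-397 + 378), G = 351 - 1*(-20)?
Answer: -213728*I*√19/19 ≈ -49033.0*I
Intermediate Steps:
G = 371 (G = 351 + 20 = 371)
V(X, p) = I*√19 (V(X, p) = √(-19) = I*√19)
h = 213728 (h = 72 - 1*(-213656) = 72 + 213656 = 213728)
h/V(G, (315 + 240) - 121) = 213728/((I*√19)) = 213728*(-I*√19/19) = -213728*I*√19/19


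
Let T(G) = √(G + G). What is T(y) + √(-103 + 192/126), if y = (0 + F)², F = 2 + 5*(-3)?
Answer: 13*√2 + I*√44751/21 ≈ 18.385 + 10.074*I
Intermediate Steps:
F = -13 (F = 2 - 15 = -13)
y = 169 (y = (0 - 13)² = (-13)² = 169)
T(G) = √2*√G (T(G) = √(2*G) = √2*√G)
T(y) + √(-103 + 192/126) = √2*√169 + √(-103 + 192/126) = √2*13 + √(-103 + 192*(1/126)) = 13*√2 + √(-103 + 32/21) = 13*√2 + √(-2131/21) = 13*√2 + I*√44751/21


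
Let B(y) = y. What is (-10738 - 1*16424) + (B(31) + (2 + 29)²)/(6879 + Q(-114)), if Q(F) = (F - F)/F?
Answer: -186846406/6879 ≈ -27162.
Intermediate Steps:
Q(F) = 0 (Q(F) = 0/F = 0)
(-10738 - 1*16424) + (B(31) + (2 + 29)²)/(6879 + Q(-114)) = (-10738 - 1*16424) + (31 + (2 + 29)²)/(6879 + 0) = (-10738 - 16424) + (31 + 31²)/6879 = -27162 + (31 + 961)*(1/6879) = -27162 + 992*(1/6879) = -27162 + 992/6879 = -186846406/6879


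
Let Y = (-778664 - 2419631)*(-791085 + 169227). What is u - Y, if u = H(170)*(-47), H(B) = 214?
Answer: -1988885342168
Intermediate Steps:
Y = 1988885332110 (Y = -3198295*(-621858) = 1988885332110)
u = -10058 (u = 214*(-47) = -10058)
u - Y = -10058 - 1*1988885332110 = -10058 - 1988885332110 = -1988885342168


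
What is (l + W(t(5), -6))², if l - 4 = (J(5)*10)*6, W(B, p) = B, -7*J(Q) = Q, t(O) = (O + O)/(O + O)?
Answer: 70225/49 ≈ 1433.2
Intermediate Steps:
t(O) = 1 (t(O) = (2*O)/((2*O)) = (2*O)*(1/(2*O)) = 1)
J(Q) = -Q/7
l = -272/7 (l = 4 + (-⅐*5*10)*6 = 4 - 5/7*10*6 = 4 - 50/7*6 = 4 - 300/7 = -272/7 ≈ -38.857)
(l + W(t(5), -6))² = (-272/7 + 1)² = (-265/7)² = 70225/49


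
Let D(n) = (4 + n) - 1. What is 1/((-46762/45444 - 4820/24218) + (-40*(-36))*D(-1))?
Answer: 275140698/792067329691 ≈ 0.00034737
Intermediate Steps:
D(n) = 3 + n
1/((-46762/45444 - 4820/24218) + (-40*(-36))*D(-1)) = 1/((-46762/45444 - 4820/24218) + (-40*(-36))*(3 - 1)) = 1/((-46762*1/45444 - 4820*1/24218) + 1440*2) = 1/((-23381/22722 - 2410/12109) + 2880) = 1/(-337880549/275140698 + 2880) = 1/(792067329691/275140698) = 275140698/792067329691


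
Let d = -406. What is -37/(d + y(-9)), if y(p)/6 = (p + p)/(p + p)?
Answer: 37/400 ≈ 0.092500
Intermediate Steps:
y(p) = 6 (y(p) = 6*((p + p)/(p + p)) = 6*((2*p)/((2*p))) = 6*((2*p)*(1/(2*p))) = 6*1 = 6)
-37/(d + y(-9)) = -37/(-406 + 6) = -37/(-400) = -1/400*(-37) = 37/400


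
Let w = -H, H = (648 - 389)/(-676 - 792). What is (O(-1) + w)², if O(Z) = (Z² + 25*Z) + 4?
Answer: 846868201/2155024 ≈ 392.97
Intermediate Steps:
O(Z) = 4 + Z² + 25*Z
H = -259/1468 (H = 259/(-1468) = 259*(-1/1468) = -259/1468 ≈ -0.17643)
w = 259/1468 (w = -1*(-259/1468) = 259/1468 ≈ 0.17643)
(O(-1) + w)² = ((4 + (-1)² + 25*(-1)) + 259/1468)² = ((4 + 1 - 25) + 259/1468)² = (-20 + 259/1468)² = (-29101/1468)² = 846868201/2155024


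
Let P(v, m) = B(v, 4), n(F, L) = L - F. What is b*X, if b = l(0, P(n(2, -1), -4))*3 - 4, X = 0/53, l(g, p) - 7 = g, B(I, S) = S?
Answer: 0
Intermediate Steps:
P(v, m) = 4
l(g, p) = 7 + g
X = 0 (X = 0*(1/53) = 0)
b = 17 (b = (7 + 0)*3 - 4 = 7*3 - 4 = 21 - 4 = 17)
b*X = 17*0 = 0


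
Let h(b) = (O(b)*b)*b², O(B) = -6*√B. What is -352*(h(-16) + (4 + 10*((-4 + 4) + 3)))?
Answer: -11968 - 34603008*I ≈ -11968.0 - 3.4603e+7*I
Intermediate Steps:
h(b) = -6*b^(7/2) (h(b) = ((-6*√b)*b)*b² = (-6*b^(3/2))*b² = -6*b^(7/2))
-352*(h(-16) + (4 + 10*((-4 + 4) + 3))) = -352*(-(-98304)*I + (4 + 10*((-4 + 4) + 3))) = -352*(-(-98304)*I + (4 + 10*(0 + 3))) = -352*(98304*I + (4 + 10*3)) = -352*(98304*I + (4 + 30)) = -352*(98304*I + 34) = -352*(34 + 98304*I) = -11968 - 34603008*I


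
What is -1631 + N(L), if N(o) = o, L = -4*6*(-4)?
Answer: -1535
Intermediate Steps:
L = 96 (L = -24*(-4) = 96)
-1631 + N(L) = -1631 + 96 = -1535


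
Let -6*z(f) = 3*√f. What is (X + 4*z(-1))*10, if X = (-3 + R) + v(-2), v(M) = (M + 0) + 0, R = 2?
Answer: -30 - 20*I ≈ -30.0 - 20.0*I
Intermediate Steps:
z(f) = -√f/2
v(M) = M (v(M) = M + 0 = M)
X = -3 (X = (-3 + 2) - 2 = -1 - 2 = -3)
(X + 4*z(-1))*10 = (-3 + 4*(-I/2))*10 = (-3 - 2*I)*10 = -30 - 20*I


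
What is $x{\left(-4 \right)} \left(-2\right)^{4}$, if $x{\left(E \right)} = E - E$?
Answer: $0$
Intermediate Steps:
$x{\left(E \right)} = 0$
$x{\left(-4 \right)} \left(-2\right)^{4} = 0 \left(-2\right)^{4} = 0 \cdot 16 = 0$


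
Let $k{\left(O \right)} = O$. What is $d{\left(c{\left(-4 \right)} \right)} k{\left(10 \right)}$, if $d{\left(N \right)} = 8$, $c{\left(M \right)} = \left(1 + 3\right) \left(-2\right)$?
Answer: $80$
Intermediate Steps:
$c{\left(M \right)} = -8$ ($c{\left(M \right)} = 4 \left(-2\right) = -8$)
$d{\left(c{\left(-4 \right)} \right)} k{\left(10 \right)} = 8 \cdot 10 = 80$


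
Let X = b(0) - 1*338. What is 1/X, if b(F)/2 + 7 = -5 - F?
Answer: -1/362 ≈ -0.0027624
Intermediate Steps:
b(F) = -24 - 2*F (b(F) = -14 + 2*(-5 - F) = -14 + (-10 - 2*F) = -24 - 2*F)
X = -362 (X = (-24 - 2*0) - 1*338 = (-24 + 0) - 338 = -24 - 338 = -362)
1/X = 1/(-362) = -1/362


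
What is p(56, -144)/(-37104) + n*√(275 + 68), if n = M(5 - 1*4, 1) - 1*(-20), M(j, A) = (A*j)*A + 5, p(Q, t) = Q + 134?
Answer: -95/18552 + 182*√7 ≈ 481.52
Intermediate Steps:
p(Q, t) = 134 + Q
M(j, A) = 5 + j*A² (M(j, A) = j*A² + 5 = 5 + j*A²)
n = 26 (n = (5 + (5 - 1*4)*1²) - 1*(-20) = (5 + (5 - 4)*1) + 20 = (5 + 1*1) + 20 = (5 + 1) + 20 = 6 + 20 = 26)
p(56, -144)/(-37104) + n*√(275 + 68) = (134 + 56)/(-37104) + 26*√(275 + 68) = 190*(-1/37104) + 26*√343 = -95/18552 + 26*(7*√7) = -95/18552 + 182*√7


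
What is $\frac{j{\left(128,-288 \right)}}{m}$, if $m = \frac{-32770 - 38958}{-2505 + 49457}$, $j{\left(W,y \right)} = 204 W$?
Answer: $- \frac{76625664}{4483} \approx -17093.0$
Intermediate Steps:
$m = - \frac{8966}{5869}$ ($m = - \frac{71728}{46952} = \left(-71728\right) \frac{1}{46952} = - \frac{8966}{5869} \approx -1.5277$)
$\frac{j{\left(128,-288 \right)}}{m} = \frac{204 \cdot 128}{- \frac{8966}{5869}} = 26112 \left(- \frac{5869}{8966}\right) = - \frac{76625664}{4483}$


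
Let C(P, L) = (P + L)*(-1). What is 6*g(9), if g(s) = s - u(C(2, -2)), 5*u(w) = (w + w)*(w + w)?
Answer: 54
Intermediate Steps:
C(P, L) = -L - P (C(P, L) = (L + P)*(-1) = -L - P)
u(w) = 4*w²/5 (u(w) = ((w + w)*(w + w))/5 = ((2*w)*(2*w))/5 = (4*w²)/5 = 4*w²/5)
g(s) = s (g(s) = s - 4*(-1*(-2) - 1*2)²/5 = s - 4*(2 - 2)²/5 = s - 4*0²/5 = s - 4*0/5 = s - 1*0 = s + 0 = s)
6*g(9) = 6*9 = 54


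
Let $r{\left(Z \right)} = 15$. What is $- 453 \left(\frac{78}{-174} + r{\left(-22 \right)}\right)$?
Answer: $- \frac{191166}{29} \approx -6591.9$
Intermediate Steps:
$- 453 \left(\frac{78}{-174} + r{\left(-22 \right)}\right) = - 453 \left(\frac{78}{-174} + 15\right) = - 453 \left(78 \left(- \frac{1}{174}\right) + 15\right) = - 453 \left(- \frac{13}{29} + 15\right) = \left(-453\right) \frac{422}{29} = - \frac{191166}{29}$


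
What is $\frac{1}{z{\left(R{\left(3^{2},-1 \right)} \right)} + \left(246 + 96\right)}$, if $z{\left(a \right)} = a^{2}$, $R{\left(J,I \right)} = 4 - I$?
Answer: $\frac{1}{367} \approx 0.0027248$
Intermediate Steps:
$\frac{1}{z{\left(R{\left(3^{2},-1 \right)} \right)} + \left(246 + 96\right)} = \frac{1}{\left(4 - -1\right)^{2} + \left(246 + 96\right)} = \frac{1}{\left(4 + 1\right)^{2} + 342} = \frac{1}{5^{2} + 342} = \frac{1}{25 + 342} = \frac{1}{367}$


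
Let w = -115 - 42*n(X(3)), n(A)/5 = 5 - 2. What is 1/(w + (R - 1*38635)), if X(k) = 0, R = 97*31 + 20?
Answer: -1/36353 ≈ -2.7508e-5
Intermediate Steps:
R = 3027 (R = 3007 + 20 = 3027)
n(A) = 15 (n(A) = 5*(5 - 2) = 5*3 = 15)
w = -745 (w = -115 - 42*15 = -115 - 630 = -745)
1/(w + (R - 1*38635)) = 1/(-745 + (3027 - 1*38635)) = 1/(-745 + (3027 - 38635)) = 1/(-745 - 35608) = 1/(-36353) = -1/36353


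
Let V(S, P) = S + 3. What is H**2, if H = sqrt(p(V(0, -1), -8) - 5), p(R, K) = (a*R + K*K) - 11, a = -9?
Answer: 21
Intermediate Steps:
V(S, P) = 3 + S
p(R, K) = -11 + K**2 - 9*R (p(R, K) = (-9*R + K*K) - 11 = (-9*R + K**2) - 11 = (K**2 - 9*R) - 11 = -11 + K**2 - 9*R)
H = sqrt(21) (H = sqrt((-11 + (-8)**2 - 9*(3 + 0)) - 5) = sqrt((-11 + 64 - 9*3) - 5) = sqrt((-11 + 64 - 27) - 5) = sqrt(26 - 5) = sqrt(21) ≈ 4.5826)
H**2 = (sqrt(21))**2 = 21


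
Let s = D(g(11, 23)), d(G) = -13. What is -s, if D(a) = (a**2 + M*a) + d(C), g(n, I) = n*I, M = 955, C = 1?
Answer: -305611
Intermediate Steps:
g(n, I) = I*n
D(a) = -13 + a**2 + 955*a (D(a) = (a**2 + 955*a) - 13 = -13 + a**2 + 955*a)
s = 305611 (s = -13 + (23*11)**2 + 955*(23*11) = -13 + 253**2 + 955*253 = -13 + 64009 + 241615 = 305611)
-s = -1*305611 = -305611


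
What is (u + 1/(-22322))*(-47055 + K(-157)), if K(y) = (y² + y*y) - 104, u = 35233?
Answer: 1682261522475/22322 ≈ 7.5363e+7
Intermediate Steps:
K(y) = -104 + 2*y² (K(y) = (y² + y²) - 104 = 2*y² - 104 = -104 + 2*y²)
(u + 1/(-22322))*(-47055 + K(-157)) = (35233 + 1/(-22322))*(-47055 + (-104 + 2*(-157)²)) = (35233 - 1/22322)*(-47055 + (-104 + 2*24649)) = 786471025*(-47055 + (-104 + 49298))/22322 = 786471025*(-47055 + 49194)/22322 = (786471025/22322)*2139 = 1682261522475/22322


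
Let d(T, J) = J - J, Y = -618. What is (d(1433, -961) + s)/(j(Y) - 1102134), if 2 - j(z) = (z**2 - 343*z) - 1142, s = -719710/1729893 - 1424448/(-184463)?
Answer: -1165691379167/270420441788864796 ≈ -4.3107e-6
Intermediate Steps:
d(T, J) = 0
s = 2331382758334/319101252459 (s = -719710*1/1729893 - 1424448*(-1/184463) = -719710/1729893 + 1424448/184463 = 2331382758334/319101252459 ≈ 7.3061)
j(z) = 1144 - z**2 + 343*z (j(z) = 2 - ((z**2 - 343*z) - 1142) = 2 - (-1142 + z**2 - 343*z) = 2 + (1142 - z**2 + 343*z) = 1144 - z**2 + 343*z)
(d(1433, -961) + s)/(j(Y) - 1102134) = (0 + 2331382758334/319101252459)/((1144 - 1*(-618)**2 + 343*(-618)) - 1102134) = 2331382758334/(319101252459*((1144 - 1*381924 - 211974) - 1102134)) = 2331382758334/(319101252459*((1144 - 381924 - 211974) - 1102134)) = 2331382758334/(319101252459*(-592754 - 1102134)) = (2331382758334/319101252459)/(-1694888) = (2331382758334/319101252459)*(-1/1694888) = -1165691379167/270420441788864796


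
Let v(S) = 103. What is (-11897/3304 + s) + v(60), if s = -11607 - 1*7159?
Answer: -61674449/3304 ≈ -18667.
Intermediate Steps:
s = -18766 (s = -11607 - 7159 = -18766)
(-11897/3304 + s) + v(60) = (-11897/3304 - 18766) + 103 = -62014761/3304 + 103 = -61674449/3304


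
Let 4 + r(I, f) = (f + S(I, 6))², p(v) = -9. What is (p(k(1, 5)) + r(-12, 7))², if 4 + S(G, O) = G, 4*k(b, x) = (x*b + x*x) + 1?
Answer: 4624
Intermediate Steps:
k(b, x) = ¼ + x²/4 + b*x/4 (k(b, x) = ((x*b + x*x) + 1)/4 = ((b*x + x²) + 1)/4 = ((x² + b*x) + 1)/4 = (1 + x² + b*x)/4 = ¼ + x²/4 + b*x/4)
S(G, O) = -4 + G
r(I, f) = -4 + (-4 + I + f)² (r(I, f) = -4 + (f + (-4 + I))² = -4 + (-4 + I + f)²)
(p(k(1, 5)) + r(-12, 7))² = (-9 + (-4 + (-4 - 12 + 7)²))² = (-9 + (-4 + (-9)²))² = (-9 + (-4 + 81))² = (-9 + 77)² = 68² = 4624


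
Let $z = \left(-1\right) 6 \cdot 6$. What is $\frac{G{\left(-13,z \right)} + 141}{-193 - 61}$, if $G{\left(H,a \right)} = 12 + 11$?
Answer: $- \frac{82}{127} \approx -0.64567$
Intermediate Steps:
$z = -36$ ($z = \left(-6\right) 6 = -36$)
$G{\left(H,a \right)} = 23$
$\frac{G{\left(-13,z \right)} + 141}{-193 - 61} = \frac{23 + 141}{-193 - 61} = \frac{164}{-254} = 164 \left(- \frac{1}{254}\right) = - \frac{82}{127}$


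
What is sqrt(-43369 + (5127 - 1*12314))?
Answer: 2*I*sqrt(12639) ≈ 224.85*I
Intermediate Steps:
sqrt(-43369 + (5127 - 1*12314)) = sqrt(-43369 + (5127 - 12314)) = sqrt(-43369 - 7187) = sqrt(-50556) = 2*I*sqrt(12639)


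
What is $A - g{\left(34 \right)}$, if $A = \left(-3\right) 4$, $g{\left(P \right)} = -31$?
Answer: $19$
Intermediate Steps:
$A = -12$
$A - g{\left(34 \right)} = -12 - -31 = -12 + 31 = 19$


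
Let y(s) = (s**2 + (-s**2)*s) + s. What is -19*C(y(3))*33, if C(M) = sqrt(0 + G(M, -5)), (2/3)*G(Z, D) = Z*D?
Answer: -9405*sqrt(2)/2 ≈ -6650.3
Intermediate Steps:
G(Z, D) = 3*D*Z/2 (G(Z, D) = 3*(Z*D)/2 = 3*(D*Z)/2 = 3*D*Z/2)
y(s) = s + s**2 - s**3 (y(s) = (s**2 - s**3) + s = s + s**2 - s**3)
C(M) = sqrt(30)*sqrt(-M)/2 (C(M) = sqrt(0 + (3/2)*(-5)*M) = sqrt(0 - 15*M/2) = sqrt(-15*M/2) = sqrt(30)*sqrt(-M)/2)
-19*C(y(3))*33 = -19*sqrt(30)*sqrt(-3*(1 + 3 - 1*3**2))/2*33 = -19*sqrt(30)*sqrt(-3*(1 + 3 - 1*9))/2*33 = -19*sqrt(30)*sqrt(-3*(1 + 3 - 9))/2*33 = -19*sqrt(30)*sqrt(-3*(-5))/2*33 = -19*sqrt(30)*sqrt(-1*(-15))/2*33 = -19*sqrt(30)*sqrt(15)/2*33 = -285*sqrt(2)/2*33 = -9405*sqrt(2)/2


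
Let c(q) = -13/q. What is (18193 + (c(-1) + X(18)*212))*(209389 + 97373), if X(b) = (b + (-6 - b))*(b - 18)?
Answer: 5584908972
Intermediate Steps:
X(b) = 108 - 6*b (X(b) = -6*(-18 + b) = 108 - 6*b)
(18193 + (c(-1) + X(18)*212))*(209389 + 97373) = (18193 + (-13/(-1) + (108 - 6*18)*212))*(209389 + 97373) = (18193 + (-13*(-1) + (108 - 108)*212))*306762 = (18193 + (13 + 0*212))*306762 = (18193 + (13 + 0))*306762 = (18193 + 13)*306762 = 18206*306762 = 5584908972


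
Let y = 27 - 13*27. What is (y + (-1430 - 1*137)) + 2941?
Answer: 1050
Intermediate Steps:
y = -324 (y = 27 - 351 = -324)
(y + (-1430 - 1*137)) + 2941 = (-324 + (-1430 - 1*137)) + 2941 = (-324 + (-1430 - 137)) + 2941 = (-324 - 1567) + 2941 = -1891 + 2941 = 1050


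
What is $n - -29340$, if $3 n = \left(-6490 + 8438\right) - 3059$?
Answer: $\frac{86909}{3} \approx 28970.0$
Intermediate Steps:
$n = - \frac{1111}{3}$ ($n = \frac{\left(-6490 + 8438\right) - 3059}{3} = \frac{1948 - 3059}{3} = \frac{1}{3} \left(-1111\right) = - \frac{1111}{3} \approx -370.33$)
$n - -29340 = - \frac{1111}{3} - -29340 = - \frac{1111}{3} + 29340 = \frac{86909}{3}$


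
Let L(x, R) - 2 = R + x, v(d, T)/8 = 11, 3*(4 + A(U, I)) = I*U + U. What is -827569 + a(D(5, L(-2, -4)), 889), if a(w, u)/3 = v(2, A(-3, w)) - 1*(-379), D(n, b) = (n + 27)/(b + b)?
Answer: -826168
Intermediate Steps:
A(U, I) = -4 + U/3 + I*U/3 (A(U, I) = -4 + (I*U + U)/3 = -4 + (U + I*U)/3 = -4 + (U/3 + I*U/3) = -4 + U/3 + I*U/3)
v(d, T) = 88 (v(d, T) = 8*11 = 88)
L(x, R) = 2 + R + x (L(x, R) = 2 + (R + x) = 2 + R + x)
D(n, b) = (27 + n)/(2*b) (D(n, b) = (27 + n)/((2*b)) = (27 + n)*(1/(2*b)) = (27 + n)/(2*b))
a(w, u) = 1401 (a(w, u) = 3*(88 - 1*(-379)) = 3*(88 + 379) = 3*467 = 1401)
-827569 + a(D(5, L(-2, -4)), 889) = -827569 + 1401 = -826168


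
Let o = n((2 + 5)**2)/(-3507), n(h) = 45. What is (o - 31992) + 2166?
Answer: -34866609/1169 ≈ -29826.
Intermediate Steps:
o = -15/1169 (o = 45/(-3507) = 45*(-1/3507) = -15/1169 ≈ -0.012831)
(o - 31992) + 2166 = (-15/1169 - 31992) + 2166 = -37398663/1169 + 2166 = -34866609/1169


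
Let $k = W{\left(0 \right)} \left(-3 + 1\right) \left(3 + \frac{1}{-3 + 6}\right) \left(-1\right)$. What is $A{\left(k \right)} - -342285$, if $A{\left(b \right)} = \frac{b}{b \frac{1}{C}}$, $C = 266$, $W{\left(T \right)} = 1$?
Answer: $342551$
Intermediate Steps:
$k = \frac{20}{3}$ ($k = 1 \left(-3 + 1\right) \left(3 + \frac{1}{-3 + 6}\right) \left(-1\right) = 1 \left(- 2 \left(3 + \frac{1}{3}\right)\right) \left(-1\right) = 1 \left(\left(-2\right) \frac{10}{3}\right) \left(-1\right) = 1 \left(- \frac{20}{3}\right) \left(-1\right) = \left(- \frac{20}{3}\right) \left(-1\right) = \frac{20}{3} \approx 6.6667$)
$A{\left(b \right)} = 266$ ($A{\left(b \right)} = \frac{b}{b \frac{1}{266}} = \frac{b}{\frac{1}{266} b} = b \frac{266}{b} = 266$)
$A{\left(k \right)} - -342285 = 266 - -342285 = 266 + 342285 = 342551$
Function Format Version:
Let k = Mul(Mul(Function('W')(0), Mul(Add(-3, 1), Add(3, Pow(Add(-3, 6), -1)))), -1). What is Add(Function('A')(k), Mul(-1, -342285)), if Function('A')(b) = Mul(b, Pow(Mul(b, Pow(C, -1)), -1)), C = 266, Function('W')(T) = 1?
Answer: 342551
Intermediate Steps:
k = Rational(20, 3) (k = Mul(Mul(1, Mul(Add(-3, 1), Add(3, Pow(Add(-3, 6), -1)))), -1) = Mul(Mul(1, Mul(-2, Add(3, Pow(3, -1)))), -1) = Mul(Mul(1, Mul(-2, Add(3, Rational(1, 3)))), -1) = Mul(Mul(1, Mul(-2, Rational(10, 3))), -1) = Mul(Mul(1, Rational(-20, 3)), -1) = Mul(Rational(-20, 3), -1) = Rational(20, 3) ≈ 6.6667)
Function('A')(b) = 266 (Function('A')(b) = Mul(b, Pow(Mul(b, Pow(266, -1)), -1)) = Mul(b, Pow(Mul(b, Rational(1, 266)), -1)) = Mul(b, Pow(Mul(Rational(1, 266), b), -1)) = Mul(b, Mul(266, Pow(b, -1))) = 266)
Add(Function('A')(k), Mul(-1, -342285)) = Add(266, Mul(-1, -342285)) = Add(266, 342285) = 342551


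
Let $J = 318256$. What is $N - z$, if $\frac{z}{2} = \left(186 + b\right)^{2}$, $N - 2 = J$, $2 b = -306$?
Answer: $316080$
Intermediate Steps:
$b = -153$ ($b = \frac{1}{2} \left(-306\right) = -153$)
$N = 318258$ ($N = 2 + 318256 = 318258$)
$z = 2178$ ($z = 2 \left(186 - 153\right)^{2} = 2 \cdot 33^{2} = 2 \cdot 1089 = 2178$)
$N - z = 318258 - 2178 = 316080$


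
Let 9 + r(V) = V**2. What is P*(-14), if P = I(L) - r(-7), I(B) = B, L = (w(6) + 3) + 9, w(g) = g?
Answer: 308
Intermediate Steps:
r(V) = -9 + V**2
L = 18 (L = (6 + 3) + 9 = 9 + 9 = 18)
P = -22 (P = 18 - (-9 + (-7)**2) = 18 - (-9 + 49) = 18 - 1*40 = 18 - 40 = -22)
P*(-14) = -22*(-14) = 308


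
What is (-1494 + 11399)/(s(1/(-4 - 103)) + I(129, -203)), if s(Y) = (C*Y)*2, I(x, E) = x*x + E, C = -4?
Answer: 1059835/1758874 ≈ 0.60256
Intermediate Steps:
I(x, E) = E + x² (I(x, E) = x² + E = E + x²)
s(Y) = -8*Y (s(Y) = -4*Y*2 = -8*Y)
(-1494 + 11399)/(s(1/(-4 - 103)) + I(129, -203)) = (-1494 + 11399)/(-8/(-4 - 103) + (-203 + 129²)) = 9905/(-8/(-107) + (-203 + 16641)) = 9905/(-8*(-1/107) + 16438) = 9905/(8/107 + 16438) = 9905/(1758874/107) = 9905*(107/1758874) = 1059835/1758874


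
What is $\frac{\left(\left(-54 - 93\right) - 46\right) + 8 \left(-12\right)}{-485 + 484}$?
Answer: $289$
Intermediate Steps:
$\frac{\left(\left(-54 - 93\right) - 46\right) + 8 \left(-12\right)}{-485 + 484} = \frac{\left(-147 - 46\right) - 96}{-1} = \left(-193 - 96\right) \left(-1\right) = \left(-289\right) \left(-1\right) = 289$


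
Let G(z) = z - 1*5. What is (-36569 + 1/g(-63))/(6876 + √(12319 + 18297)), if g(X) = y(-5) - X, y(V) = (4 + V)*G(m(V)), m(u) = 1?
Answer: -2105879859/395708365 + 1225061*√7654/791416730 ≈ -5.1864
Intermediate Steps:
G(z) = -5 + z (G(z) = z - 5 = -5 + z)
y(V) = -16 - 4*V (y(V) = (4 + V)*(-5 + 1) = (4 + V)*(-4) = -16 - 4*V)
g(X) = 4 - X (g(X) = (-16 - 4*(-5)) - X = (-16 + 20) - X = 4 - X)
(-36569 + 1/g(-63))/(6876 + √(12319 + 18297)) = (-36569 + 1/(4 - 1*(-63)))/(6876 + √(12319 + 18297)) = (-36569 + 1/(4 + 63))/(6876 + √30616) = (-36569 + 1/67)/(6876 + 2*√7654) = -2450122/(67*(6876 + 2*√7654))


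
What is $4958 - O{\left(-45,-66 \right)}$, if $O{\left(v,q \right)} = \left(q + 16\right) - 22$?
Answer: $5030$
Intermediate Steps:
$O{\left(v,q \right)} = -6 + q$ ($O{\left(v,q \right)} = \left(16 + q\right) - 22 = -6 + q$)
$4958 - O{\left(-45,-66 \right)} = 4958 - \left(-6 - 66\right) = 4958 - -72 = 4958 + 72 = 5030$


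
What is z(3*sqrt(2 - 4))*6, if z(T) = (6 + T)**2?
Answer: 108 + 216*I*sqrt(2) ≈ 108.0 + 305.47*I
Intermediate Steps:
z(3*sqrt(2 - 4))*6 = (6 + 3*sqrt(2 - 4))**2*6 = (6 + 3*sqrt(-2))**2*6 = (6 + 3*(I*sqrt(2)))**2*6 = (6 + 3*I*sqrt(2))**2*6 = 6*(6 + 3*I*sqrt(2))**2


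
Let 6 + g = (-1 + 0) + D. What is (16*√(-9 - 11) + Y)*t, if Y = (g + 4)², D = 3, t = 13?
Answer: 416*I*√5 ≈ 930.2*I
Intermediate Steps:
g = -4 (g = -6 + ((-1 + 0) + 3) = -6 + (-1 + 3) = -6 + 2 = -4)
Y = 0 (Y = (-4 + 4)² = 0² = 0)
(16*√(-9 - 11) + Y)*t = (16*√(-9 - 11) + 0)*13 = (16*√(-20) + 0)*13 = (16*(2*I*√5) + 0)*13 = (32*I*√5 + 0)*13 = (32*I*√5)*13 = 416*I*√5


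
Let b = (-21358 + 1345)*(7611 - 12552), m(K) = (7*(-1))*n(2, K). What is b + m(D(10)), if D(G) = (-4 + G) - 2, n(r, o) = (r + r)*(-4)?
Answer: 98884345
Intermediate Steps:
n(r, o) = -8*r (n(r, o) = (2*r)*(-4) = -8*r)
D(G) = -6 + G
m(K) = 112 (m(K) = (7*(-1))*(-8*2) = -7*(-16) = 112)
b = 98884233 (b = -20013*(-4941) = 98884233)
b + m(D(10)) = 98884233 + 112 = 98884345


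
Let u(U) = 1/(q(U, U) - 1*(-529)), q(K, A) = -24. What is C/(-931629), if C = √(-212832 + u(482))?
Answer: -I*√54277480295/470472645 ≈ -0.00049519*I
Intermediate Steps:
u(U) = 1/505 (u(U) = 1/(-24 - 1*(-529)) = 1/(-24 + 529) = 1/505)
C = I*√54277480295/505 (C = √(-212832 + 1/505) = √(-107480159/505) = I*√54277480295/505 ≈ 461.34*I)
C/(-931629) = (I*√54277480295/505)/(-931629) = (I*√54277480295/505)*(-1/931629) = -I*√54277480295/470472645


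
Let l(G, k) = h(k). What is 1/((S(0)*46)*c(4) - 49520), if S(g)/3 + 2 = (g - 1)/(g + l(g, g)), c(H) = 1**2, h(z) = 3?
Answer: -1/49842 ≈ -2.0063e-5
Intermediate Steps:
l(G, k) = 3
c(H) = 1
S(g) = -6 + 3*(-1 + g)/(3 + g) (S(g) = -6 + 3*((g - 1)/(g + 3)) = -6 + 3*((-1 + g)/(3 + g)) = -6 + 3*(-1 + g)/(3 + g))
1/((S(0)*46)*c(4) - 49520) = 1/(((3*(-7 - 1*0)/(3 + 0))*46)*1 - 49520) = 1/(((3*(-7 + 0)/3)*46)*1 - 49520) = 1/(((3*(1/3)*(-7))*46)*1 - 49520) = 1/(-7*46*1 - 49520) = 1/(-322*1 - 49520) = 1/(-322 - 49520) = 1/(-49842) = -1/49842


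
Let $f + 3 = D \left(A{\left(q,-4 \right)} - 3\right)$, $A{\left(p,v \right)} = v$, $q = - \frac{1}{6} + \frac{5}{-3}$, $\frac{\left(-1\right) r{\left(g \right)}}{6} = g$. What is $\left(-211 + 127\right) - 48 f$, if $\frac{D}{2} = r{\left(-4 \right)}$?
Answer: $16188$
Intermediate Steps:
$r{\left(g \right)} = - 6 g$
$q = - \frac{11}{6}$ ($q = \left(-1\right) \frac{1}{6} + 5 \left(- \frac{1}{3}\right) = - \frac{1}{6} - \frac{5}{3} = - \frac{11}{6} \approx -1.8333$)
$D = 48$ ($D = 2 \left(\left(-6\right) \left(-4\right)\right) = 2 \cdot 24 = 48$)
$f = -339$ ($f = -3 + 48 \left(-4 - 3\right) = -3 + 48 \left(-7\right) = -3 - 336 = -339$)
$\left(-211 + 127\right) - 48 f = \left(-211 + 127\right) - -16272 = -84 + 16272 = 16188$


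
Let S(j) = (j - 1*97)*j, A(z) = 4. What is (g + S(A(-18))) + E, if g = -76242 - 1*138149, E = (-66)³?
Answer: -502259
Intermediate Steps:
S(j) = j*(-97 + j) (S(j) = (j - 97)*j = (-97 + j)*j = j*(-97 + j))
E = -287496
g = -214391 (g = -76242 - 138149 = -214391)
(g + S(A(-18))) + E = (-214391 + 4*(-97 + 4)) - 287496 = (-214391 + 4*(-93)) - 287496 = (-214391 - 372) - 287496 = -214763 - 287496 = -502259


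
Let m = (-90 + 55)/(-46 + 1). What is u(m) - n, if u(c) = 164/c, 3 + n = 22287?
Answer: -154512/7 ≈ -22073.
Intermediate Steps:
n = 22284 (n = -3 + 22287 = 22284)
m = 7/9 (m = -35/(-45) = -35*(-1/45) = 7/9 ≈ 0.77778)
u(m) - n = 164/(7/9) - 1*22284 = 164*(9/7) - 22284 = 1476/7 - 22284 = -154512/7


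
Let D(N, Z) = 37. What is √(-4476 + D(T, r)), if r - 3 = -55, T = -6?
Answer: I*√4439 ≈ 66.626*I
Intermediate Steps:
r = -52 (r = 3 - 55 = -52)
√(-4476 + D(T, r)) = √(-4476 + 37) = √(-4439) = I*√4439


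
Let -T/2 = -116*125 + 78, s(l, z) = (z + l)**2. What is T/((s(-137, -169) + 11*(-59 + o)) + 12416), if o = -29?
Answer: 7211/26271 ≈ 0.27449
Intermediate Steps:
s(l, z) = (l + z)**2
T = 28844 (T = -2*(-116*125 + 78) = -2*(-14500 + 78) = -2*(-14422) = 28844)
T/((s(-137, -169) + 11*(-59 + o)) + 12416) = 28844/(((-137 - 169)**2 + 11*(-59 - 29)) + 12416) = 28844/(((-306)**2 + 11*(-88)) + 12416) = 28844/((93636 - 968) + 12416) = 28844/(92668 + 12416) = 28844/105084 = 28844*(1/105084) = 7211/26271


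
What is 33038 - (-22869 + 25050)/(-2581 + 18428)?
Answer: 523551005/15847 ≈ 33038.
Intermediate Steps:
33038 - (-22869 + 25050)/(-2581 + 18428) = 33038 - 2181/15847 = 523551005/15847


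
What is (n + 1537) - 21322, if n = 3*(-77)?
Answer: -20016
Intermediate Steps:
n = -231
(n + 1537) - 21322 = (-231 + 1537) - 21322 = 1306 - 21322 = -20016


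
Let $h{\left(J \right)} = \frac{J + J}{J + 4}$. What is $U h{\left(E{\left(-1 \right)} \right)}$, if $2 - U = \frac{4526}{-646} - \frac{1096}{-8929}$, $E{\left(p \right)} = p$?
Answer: $- \frac{17080302}{2884067} \approx -5.9223$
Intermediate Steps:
$h{\left(J \right)} = \frac{2 J}{4 + J}$
$U = \frac{25620453}{2884067}$ ($U = 2 - \left(\frac{4526}{-646} - \frac{1096}{-8929}\right) = 2 - \left(4526 \left(- \frac{1}{646}\right) - - \frac{1096}{8929}\right) = 2 - \left(- \frac{2263}{323} + \frac{1096}{8929}\right) = 2 - - \frac{19852319}{2884067} = 2 + \frac{19852319}{2884067} = \frac{25620453}{2884067} \approx 8.8835$)
$U h{\left(E{\left(-1 \right)} \right)} = \frac{25620453 \cdot 2 \left(-1\right) \frac{1}{4 - 1}}{2884067} = \frac{25620453 \cdot 2 \left(-1\right) \frac{1}{3}}{2884067} = \frac{25620453}{2884067} \left(- \frac{2}{3}\right) = - \frac{17080302}{2884067}$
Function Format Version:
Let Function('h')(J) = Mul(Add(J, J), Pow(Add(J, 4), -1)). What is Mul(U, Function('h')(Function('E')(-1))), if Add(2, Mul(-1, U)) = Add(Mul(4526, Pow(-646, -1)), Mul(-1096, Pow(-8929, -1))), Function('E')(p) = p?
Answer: Rational(-17080302, 2884067) ≈ -5.9223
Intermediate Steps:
Function('h')(J) = Mul(2, J, Pow(Add(4, J), -1)) (Function('h')(J) = Mul(Mul(2, J), Pow(Add(4, J), -1)) = Mul(2, J, Pow(Add(4, J), -1)))
U = Rational(25620453, 2884067) (U = Add(2, Mul(-1, Add(Mul(4526, Pow(-646, -1)), Mul(-1096, Pow(-8929, -1))))) = Add(2, Mul(-1, Add(Mul(4526, Rational(-1, 646)), Mul(-1096, Rational(-1, 8929))))) = Add(2, Mul(-1, Add(Rational(-2263, 323), Rational(1096, 8929)))) = Add(2, Mul(-1, Rational(-19852319, 2884067))) = Add(2, Rational(19852319, 2884067)) = Rational(25620453, 2884067) ≈ 8.8835)
Mul(U, Function('h')(Function('E')(-1))) = Mul(Rational(25620453, 2884067), Mul(2, -1, Pow(Add(4, -1), -1))) = Mul(Rational(25620453, 2884067), Mul(2, -1, Pow(3, -1))) = Mul(Rational(25620453, 2884067), Mul(2, -1, Rational(1, 3))) = Mul(Rational(25620453, 2884067), Rational(-2, 3)) = Rational(-17080302, 2884067)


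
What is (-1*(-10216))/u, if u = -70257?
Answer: -10216/70257 ≈ -0.14541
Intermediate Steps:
(-1*(-10216))/u = -1*(-10216)/(-70257) = 10216*(-1/70257) = -10216/70257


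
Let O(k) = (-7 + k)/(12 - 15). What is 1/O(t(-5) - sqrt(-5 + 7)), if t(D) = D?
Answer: 18/71 - 3*sqrt(2)/142 ≈ 0.22364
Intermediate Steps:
O(k) = 7/3 - k/3 (O(k) = (-7 + k)/(-3) = (-7 + k)*(-1/3) = 7/3 - k/3)
1/O(t(-5) - sqrt(-5 + 7)) = 1/(7/3 - (-5 - sqrt(-5 + 7))/3) = 1/(7/3 - (-5 - sqrt(2))/3) = 1/(7/3 + (5/3 + sqrt(2)/3)) = 1/(4 + sqrt(2)/3)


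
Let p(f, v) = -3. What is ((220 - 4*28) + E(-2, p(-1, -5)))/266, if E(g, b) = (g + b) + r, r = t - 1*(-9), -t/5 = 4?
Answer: 46/133 ≈ 0.34586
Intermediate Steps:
t = -20 (t = -5*4 = -20)
r = -11 (r = -20 - 1*(-9) = -20 + 9 = -11)
E(g, b) = -11 + b + g (E(g, b) = (g + b) - 11 = (b + g) - 11 = -11 + b + g)
((220 - 4*28) + E(-2, p(-1, -5)))/266 = ((220 - 4*28) + (-11 - 3 - 2))/266 = ((220 - 112) - 16)*(1/266) = (108 - 16)*(1/266) = 92*(1/266) = 46/133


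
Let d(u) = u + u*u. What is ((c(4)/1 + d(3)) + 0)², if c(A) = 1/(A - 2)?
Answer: 625/4 ≈ 156.25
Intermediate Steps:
d(u) = u + u²
c(A) = 1/(-2 + A)
((c(4)/1 + d(3)) + 0)² = ((1/(1*(-2 + 4)) + 3*(1 + 3)) + 0)² = ((1/2 + 3*4) + 0)² = ((1*(½) + 12) + 0)² = ((½ + 12) + 0)² = (25/2 + 0)² = (25/2)² = 625/4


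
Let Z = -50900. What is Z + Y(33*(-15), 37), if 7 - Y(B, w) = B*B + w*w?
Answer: -297287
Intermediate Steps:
Y(B, w) = 7 - B² - w² (Y(B, w) = 7 - (B*B + w*w) = 7 - (B² + w²) = 7 + (-B² - w²) = 7 - B² - w²)
Z + Y(33*(-15), 37) = -50900 + (7 - (33*(-15))² - 1*37²) = -50900 + (7 - 1*(-495)² - 1*1369) = -50900 + (7 - 1*245025 - 1369) = -50900 + (7 - 245025 - 1369) = -50900 - 246387 = -297287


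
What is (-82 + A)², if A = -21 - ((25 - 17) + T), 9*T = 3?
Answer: 111556/9 ≈ 12395.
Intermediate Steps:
T = ⅓ (T = (⅑)*3 = ⅓ ≈ 0.33333)
A = -88/3 (A = -21 - ((25 - 17) + ⅓) = -21 - (8 + ⅓) = -21 - 1*25/3 = -21 - 25/3 = -88/3 ≈ -29.333)
(-82 + A)² = (-82 - 88/3)² = (-334/3)² = 111556/9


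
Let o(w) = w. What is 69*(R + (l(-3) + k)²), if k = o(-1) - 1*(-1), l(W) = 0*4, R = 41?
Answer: 2829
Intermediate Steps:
l(W) = 0
k = 0 (k = -1 - 1*(-1) = -1 + 1 = 0)
69*(R + (l(-3) + k)²) = 69*(41 + (0 + 0)²) = 69*(41 + 0²) = 69*(41 + 0) = 69*41 = 2829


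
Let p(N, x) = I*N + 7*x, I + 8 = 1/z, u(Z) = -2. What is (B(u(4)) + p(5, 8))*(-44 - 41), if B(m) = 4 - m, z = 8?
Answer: -15385/8 ≈ -1923.1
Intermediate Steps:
I = -63/8 (I = -8 + 1/8 = -8 + ⅛ = -63/8 ≈ -7.8750)
p(N, x) = 7*x - 63*N/8 (p(N, x) = -63*N/8 + 7*x = 7*x - 63*N/8)
(B(u(4)) + p(5, 8))*(-44 - 41) = ((4 - 1*(-2)) + (7*8 - 63/8*5))*(-44 - 41) = ((4 + 2) + (56 - 315/8))*(-85) = (6 + 133/8)*(-85) = (181/8)*(-85) = -15385/8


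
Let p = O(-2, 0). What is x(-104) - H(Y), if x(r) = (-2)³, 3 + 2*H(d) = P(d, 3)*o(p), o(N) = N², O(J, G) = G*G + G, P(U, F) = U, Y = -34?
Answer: -13/2 ≈ -6.5000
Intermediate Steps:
O(J, G) = G + G² (O(J, G) = G² + G = G + G²)
p = 0 (p = 0*(1 + 0) = 0*1 = 0)
H(d) = -3/2 (H(d) = -3/2 + (d*0²)/2 = -3/2 + (d*0)/2 = -3/2 + (½)*0 = -3/2 + 0 = -3/2)
x(r) = -8
x(-104) - H(Y) = -8 - 1*(-3/2) = -8 + 3/2 = -13/2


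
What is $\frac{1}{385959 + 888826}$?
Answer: $\frac{1}{1274785} \approx 7.8445 \cdot 10^{-7}$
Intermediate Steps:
$\frac{1}{385959 + 888826} = \frac{1}{1274785}$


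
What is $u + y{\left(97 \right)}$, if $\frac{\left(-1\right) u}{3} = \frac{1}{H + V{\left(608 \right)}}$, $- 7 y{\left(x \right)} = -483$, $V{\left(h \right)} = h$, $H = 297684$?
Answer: $\frac{20582145}{298292} \approx 69.0$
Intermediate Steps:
$y{\left(x \right)} = 69$ ($y{\left(x \right)} = \left(- \frac{1}{7}\right) \left(-483\right) = 69$)
$u = - \frac{3}{298292}$ ($u = - \frac{3}{297684 + 608} = - \frac{3}{298292} \approx -1.0057 \cdot 10^{-5}$)
$u + y{\left(97 \right)} = - \frac{3}{298292} + 69 = \frac{20582145}{298292}$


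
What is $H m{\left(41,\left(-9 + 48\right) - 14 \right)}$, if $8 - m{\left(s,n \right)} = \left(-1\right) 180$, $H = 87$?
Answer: $16356$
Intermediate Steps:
$m{\left(s,n \right)} = 188$ ($m{\left(s,n \right)} = 8 - \left(-1\right) 180 = 8 - -180 = 8 + 180 = 188$)
$H m{\left(41,\left(-9 + 48\right) - 14 \right)} = 87 \cdot 188 = 16356$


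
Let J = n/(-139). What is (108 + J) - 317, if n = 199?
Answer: -29250/139 ≈ -210.43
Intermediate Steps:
J = -199/139 (J = 199/(-139) = 199*(-1/139) = -199/139 ≈ -1.4317)
(108 + J) - 317 = (108 - 199/139) - 317 = 14813/139 - 317 = -29250/139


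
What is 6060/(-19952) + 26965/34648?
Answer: 20502425/43206056 ≈ 0.47453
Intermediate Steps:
6060/(-19952) + 26965/34648 = 6060*(-1/19952) + 26965*(1/34648) = -1515/4988 + 26965/34648 = 20502425/43206056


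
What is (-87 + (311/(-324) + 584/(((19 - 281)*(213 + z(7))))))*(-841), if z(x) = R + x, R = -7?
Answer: 222949718135/3013524 ≈ 73983.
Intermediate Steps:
z(x) = -7 + x
(-87 + (311/(-324) + 584/(((19 - 281)*(213 + z(7))))))*(-841) = (-87 + (311/(-324) + 584/(((19 - 281)*(213 + (-7 + 7))))))*(-841) = (-87 + (311*(-1/324) + 584/((-262*(213 + 0)))))*(-841) = (-87 + (-311/324 + 584/((-262*213))))*(-841) = (-87 + (-311/324 + 584/(-55806)))*(-841) = (-87 + (-311/324 + 584*(-1/55806)))*(-841) = (-87 + (-311/324 - 292/27903))*(-841) = (-87 - 2924147/3013524)*(-841) = -265100735/3013524*(-841) = 222949718135/3013524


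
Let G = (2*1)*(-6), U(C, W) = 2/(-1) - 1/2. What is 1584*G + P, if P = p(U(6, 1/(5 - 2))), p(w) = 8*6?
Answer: -18960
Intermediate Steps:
U(C, W) = -5/2 (U(C, W) = 2*(-1) - 1*1/2 = -2 - 1/2 = -5/2)
G = -12 (G = 2*(-6) = -12)
p(w) = 48
P = 48
1584*G + P = 1584*(-12) + 48 = -19008 + 48 = -18960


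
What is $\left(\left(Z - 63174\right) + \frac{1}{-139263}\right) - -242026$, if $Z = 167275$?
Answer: $\frac{48202684400}{139263} \approx 3.4613 \cdot 10^{5}$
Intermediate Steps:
$\left(\left(Z - 63174\right) + \frac{1}{-139263}\right) - -242026 = \left(\left(167275 - 63174\right) + \frac{1}{-139263}\right) - -242026 = \left(104101 - \frac{1}{139263}\right) + 242026 = \frac{14497417562}{139263} + 242026 = \frac{48202684400}{139263}$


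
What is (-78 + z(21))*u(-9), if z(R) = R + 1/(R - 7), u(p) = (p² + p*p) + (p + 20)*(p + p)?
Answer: 14346/7 ≈ 2049.4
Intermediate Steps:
u(p) = 2*p² + 2*p*(20 + p) (u(p) = (p² + p²) + (20 + p)*(2*p) = 2*p² + 2*p*(20 + p))
z(R) = R + 1/(-7 + R)
(-78 + z(21))*u(-9) = (-78 + (1 + 21² - 7*21)/(-7 + 21))*(4*(-9)*(10 - 9)) = (-78 + (1 + 441 - 147)/14)*(4*(-9)*1) = (-78 + (1/14)*295)*(-36) = (-78 + 295/14)*(-36) = -797/14*(-36) = 14346/7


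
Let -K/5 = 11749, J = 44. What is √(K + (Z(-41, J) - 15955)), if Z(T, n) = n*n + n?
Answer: 12*I*√505 ≈ 269.67*I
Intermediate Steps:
K = -58745 (K = -5*11749 = -58745)
Z(T, n) = n + n² (Z(T, n) = n² + n = n + n²)
√(K + (Z(-41, J) - 15955)) = √(-58745 + (44*(1 + 44) - 15955)) = √(-58745 + (44*45 - 15955)) = √(-58745 + (1980 - 15955)) = √(-58745 - 13975) = √(-72720) = 12*I*√505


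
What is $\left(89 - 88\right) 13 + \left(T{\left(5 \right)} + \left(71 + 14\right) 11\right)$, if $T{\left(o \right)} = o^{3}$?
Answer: $1073$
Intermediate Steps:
$\left(89 - 88\right) 13 + \left(T{\left(5 \right)} + \left(71 + 14\right) 11\right) = \left(89 - 88\right) 13 + \left(5^{3} + \left(71 + 14\right) 11\right) = 1 \cdot 13 + \left(125 + 85 \cdot 11\right) = 13 + \left(125 + 935\right) = 13 + 1060 = 1073$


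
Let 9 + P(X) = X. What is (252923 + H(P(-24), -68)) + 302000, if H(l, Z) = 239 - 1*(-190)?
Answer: 555352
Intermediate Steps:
P(X) = -9 + X
H(l, Z) = 429 (H(l, Z) = 239 + 190 = 429)
(252923 + H(P(-24), -68)) + 302000 = (252923 + 429) + 302000 = 253352 + 302000 = 555352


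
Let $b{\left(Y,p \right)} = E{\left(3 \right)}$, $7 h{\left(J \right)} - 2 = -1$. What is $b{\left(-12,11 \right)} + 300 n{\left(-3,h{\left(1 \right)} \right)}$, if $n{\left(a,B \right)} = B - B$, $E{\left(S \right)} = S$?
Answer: $3$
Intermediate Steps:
$h{\left(J \right)} = \frac{1}{7}$ ($h{\left(J \right)} = \frac{2}{7} + \frac{1}{7} \left(-1\right) = \frac{2}{7} - \frac{1}{7} = \frac{1}{7}$)
$n{\left(a,B \right)} = 0$
$b{\left(Y,p \right)} = 3$
$b{\left(-12,11 \right)} + 300 n{\left(-3,h{\left(1 \right)} \right)} = 3 + 300 \cdot 0 = 3 + 0 = 3$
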